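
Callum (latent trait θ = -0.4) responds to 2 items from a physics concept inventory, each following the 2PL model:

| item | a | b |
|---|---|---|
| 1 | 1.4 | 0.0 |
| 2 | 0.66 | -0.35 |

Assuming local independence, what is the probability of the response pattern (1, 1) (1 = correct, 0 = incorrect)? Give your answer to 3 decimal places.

P(θ) = 1 / (1 + exp(−a(θ − b)))
P_1 = 1/(1+e^{0.5600}) = 0.3635
P_2 = 1/(1+e^{0.0330}) = 0.4918
L = P_1 × P_2 = 0.3635 × 0.4918 = 0.17877

0.179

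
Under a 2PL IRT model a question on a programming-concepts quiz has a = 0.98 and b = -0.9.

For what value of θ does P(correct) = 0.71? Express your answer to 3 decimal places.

P(θ) = 1 / (1 + exp(−a(θ − b)))
logit = ln(0.7100/0.2900) = 0.8954
θ = b + logit/(a) = -0.9 + 0.8954/0.9800 = 0.0137

0.014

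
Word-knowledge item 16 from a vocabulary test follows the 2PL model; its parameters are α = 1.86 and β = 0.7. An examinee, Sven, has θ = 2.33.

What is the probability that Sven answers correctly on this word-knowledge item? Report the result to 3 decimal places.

0.954

P(θ) = 1 / (1 + exp(−α(θ − β)))
Exponent: 1.86 × (2.33 − 0.7) = 3.0318
1/(1 + e^{-3.0318}) = 0.9540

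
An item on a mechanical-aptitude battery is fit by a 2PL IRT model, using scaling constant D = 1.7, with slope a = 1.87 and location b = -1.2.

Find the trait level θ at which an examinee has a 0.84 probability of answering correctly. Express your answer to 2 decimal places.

P(θ) = 1 / (1 + exp(−D·a(θ − b)))
logit = ln(0.8400/0.1600) = 1.6582
θ = b + logit/(1.7·a) = -1.2 + 1.6582/3.1790 = -0.6784

-0.68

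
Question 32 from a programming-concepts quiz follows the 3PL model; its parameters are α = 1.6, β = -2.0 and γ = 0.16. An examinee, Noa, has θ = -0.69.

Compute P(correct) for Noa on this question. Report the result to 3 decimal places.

0.908

P(θ) = γ + (1 − γ) · 1 / (1 + exp(−α(θ − β)))
Exponent: 1.6 × (-0.69 − (-2.0)) = 2.0960
1/(1 + e^{-2.0960}) = 0.8905
P = 0.16 + 0.84 × 0.8905 = 0.9080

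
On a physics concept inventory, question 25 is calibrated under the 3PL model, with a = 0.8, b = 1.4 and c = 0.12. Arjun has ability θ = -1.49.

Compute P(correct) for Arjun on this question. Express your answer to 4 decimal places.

0.1993

P(θ) = c + (1 − c) · 1 / (1 + exp(−a(θ − b)))
Exponent: 0.8 × (-1.49 − 1.4) = -2.3120
1/(1 + e^{2.3120}) = 0.0901
P = 0.12 + 0.88 × 0.0901 = 0.1993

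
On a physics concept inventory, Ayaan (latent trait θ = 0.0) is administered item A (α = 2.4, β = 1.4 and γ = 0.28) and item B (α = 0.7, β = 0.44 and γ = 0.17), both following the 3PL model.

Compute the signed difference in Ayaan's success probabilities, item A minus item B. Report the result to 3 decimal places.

P(θ) = γ + (1 − γ) · 1 / (1 + exp(−α(θ − β)))
P_A = 0.3042
P_B = 0.5216
P_A − P_B = -0.2174

-0.217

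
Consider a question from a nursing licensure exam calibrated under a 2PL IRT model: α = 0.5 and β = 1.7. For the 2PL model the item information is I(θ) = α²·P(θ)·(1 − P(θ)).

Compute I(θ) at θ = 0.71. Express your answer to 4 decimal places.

P = 1/(1+e^{0.4950}) = 0.3787
P(1−P) = 0.3787 × 0.6213 = 0.2353
I = α² × P(1−P) = 0.5² × 0.2353 = 0.05882

0.0588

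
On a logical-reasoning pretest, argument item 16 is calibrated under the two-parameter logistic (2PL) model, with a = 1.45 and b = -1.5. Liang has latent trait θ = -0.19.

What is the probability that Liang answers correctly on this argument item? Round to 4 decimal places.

P(θ) = 1 / (1 + exp(−a(θ − b)))
Exponent: 1.45 × (-0.19 − (-1.5)) = 1.8995
1/(1 + e^{-1.8995}) = 0.8698

0.8698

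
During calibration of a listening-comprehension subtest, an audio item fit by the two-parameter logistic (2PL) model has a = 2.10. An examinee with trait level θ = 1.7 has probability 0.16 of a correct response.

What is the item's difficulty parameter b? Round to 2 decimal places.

P(θ) = 1 / (1 + exp(−a(θ − b)))
logit(0.16) = ln(0.16/0.84) = -1.6582
b = θ − logit/(a) = 1.7 − (-1.6582)/2.1000 = 2.4896

2.49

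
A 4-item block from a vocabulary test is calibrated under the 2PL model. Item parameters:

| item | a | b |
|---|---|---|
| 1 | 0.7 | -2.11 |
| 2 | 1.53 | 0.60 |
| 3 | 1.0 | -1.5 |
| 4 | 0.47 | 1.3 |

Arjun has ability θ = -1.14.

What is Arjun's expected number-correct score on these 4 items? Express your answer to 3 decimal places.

P(θ) = 1 / (1 + exp(−a(θ − b)))
P_1 = 1/(1+e^{-0.6790}) = 0.6635
P_2 = 1/(1+e^{2.6622}) = 0.0652
P_3 = 1/(1+e^{-0.3600}) = 0.5890
P_4 = 1/(1+e^{1.1468}) = 0.2411
E[score] = 0.6635 + 0.0652 + 0.5890 + 0.2411 = 1.5589

1.559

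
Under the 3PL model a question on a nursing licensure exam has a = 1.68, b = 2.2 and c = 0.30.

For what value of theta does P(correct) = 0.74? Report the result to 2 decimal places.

2.51

P(theta) = c + (1 − c) · 1 / (1 + exp(−a(theta − b)))
Remove guessing floor: (0.74 − 0.30)/(1 − 0.30) = 0.6286
logit = ln(0.6286/0.3714) = 0.5261
theta = b + logit/(a) = 2.2 + 0.5261/1.6800 = 2.5132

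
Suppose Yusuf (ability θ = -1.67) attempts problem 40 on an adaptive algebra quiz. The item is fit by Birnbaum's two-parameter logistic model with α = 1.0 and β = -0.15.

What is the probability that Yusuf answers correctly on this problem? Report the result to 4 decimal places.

0.1795

P(θ) = 1 / (1 + exp(−α(θ − β)))
Exponent: 1.0 × (-1.67 − (-0.15)) = -1.5200
1/(1 + e^{1.5200}) = 0.1795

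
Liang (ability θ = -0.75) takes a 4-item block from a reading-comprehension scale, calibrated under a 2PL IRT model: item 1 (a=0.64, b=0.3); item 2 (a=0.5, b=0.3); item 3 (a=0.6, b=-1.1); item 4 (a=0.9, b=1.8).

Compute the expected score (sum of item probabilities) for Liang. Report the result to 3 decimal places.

1.354

P(θ) = 1 / (1 + exp(−a(θ − b)))
P_1 = 1/(1+e^{0.6720}) = 0.3380
P_2 = 1/(1+e^{0.5250}) = 0.3717
P_3 = 1/(1+e^{-0.2100}) = 0.5523
P_4 = 1/(1+e^{2.2950}) = 0.0915
E[score] = 0.3380 + 0.3717 + 0.5523 + 0.0915 = 1.3536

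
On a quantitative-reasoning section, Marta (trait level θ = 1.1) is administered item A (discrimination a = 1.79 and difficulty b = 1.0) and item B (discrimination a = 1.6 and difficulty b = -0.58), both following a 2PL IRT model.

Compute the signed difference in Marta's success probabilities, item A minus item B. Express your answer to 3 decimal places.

P(θ) = 1 / (1 + exp(−a(θ − b)))
P_A = 0.5446
P_B = 0.9363
P_A − P_B = -0.3917

-0.392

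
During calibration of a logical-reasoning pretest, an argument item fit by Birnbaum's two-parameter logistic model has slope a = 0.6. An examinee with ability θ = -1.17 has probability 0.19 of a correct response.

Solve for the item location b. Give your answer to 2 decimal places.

P(θ) = 1 / (1 + exp(−a(θ − b)))
logit(0.19) = ln(0.19/0.81) = -1.4500
b = θ − logit/(a) = -1.17 − (-1.4500)/0.6000 = 1.2467

1.25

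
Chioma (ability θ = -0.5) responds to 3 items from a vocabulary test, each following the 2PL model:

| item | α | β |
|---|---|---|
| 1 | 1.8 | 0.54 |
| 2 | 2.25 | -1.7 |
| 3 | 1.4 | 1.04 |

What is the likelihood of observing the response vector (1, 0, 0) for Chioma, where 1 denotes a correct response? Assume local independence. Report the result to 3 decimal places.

P(θ) = 1 / (1 + exp(−α(θ − β)))
P_1 = 1/(1+e^{1.8720}) = 0.1333
P_2 = 1/(1+e^{-2.7000}) = 0.9370
P_3 = 1/(1+e^{2.1560}) = 0.1038
L = P_1 × (1−P_2) × (1−P_3) = 0.1333 × 0.0630 × 0.8962 = 0.00752

0.008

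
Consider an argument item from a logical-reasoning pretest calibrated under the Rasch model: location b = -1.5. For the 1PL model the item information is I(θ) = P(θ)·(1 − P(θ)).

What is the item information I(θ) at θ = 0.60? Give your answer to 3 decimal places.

P = 1/(1+e^{-2.1000}) = 0.8909
P(1−P) = 0.8909 × 0.1091 = 0.0972
I = P(1−P) = 0.09719

0.097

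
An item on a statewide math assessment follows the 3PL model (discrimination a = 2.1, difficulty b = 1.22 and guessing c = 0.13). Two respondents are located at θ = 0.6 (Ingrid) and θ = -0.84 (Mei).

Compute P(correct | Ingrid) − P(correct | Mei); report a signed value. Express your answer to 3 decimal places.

P(θ) = c + (1 − c) · 1 / (1 + exp(−a(θ − b)))
P(Ingrid) = 0.3160  [exponent -1.3020]
P(Mei) = 0.1414  [exponent -4.3260]
Difference = 0.3160 − 0.1414 = 0.1747

0.175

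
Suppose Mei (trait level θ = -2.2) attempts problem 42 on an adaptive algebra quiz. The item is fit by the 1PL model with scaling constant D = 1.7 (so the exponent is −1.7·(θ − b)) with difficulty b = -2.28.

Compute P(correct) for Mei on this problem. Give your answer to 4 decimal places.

P(θ) = 1 / (1 + exp(−D·(θ − b)))
Exponent: 1.7 × (-2.2 − (-2.28)) = 0.1360
1/(1 + e^{-0.1360}) = 0.5339
P = 0.5339

0.5339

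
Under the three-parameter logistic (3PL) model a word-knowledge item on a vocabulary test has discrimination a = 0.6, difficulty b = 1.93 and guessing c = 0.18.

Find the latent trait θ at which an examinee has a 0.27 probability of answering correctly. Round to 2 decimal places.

P(θ) = c + (1 − c) · 1 / (1 + exp(−a(θ − b)))
Remove guessing floor: (0.27 − 0.18)/(1 − 0.18) = 0.1098
logit = ln(0.1098/0.8902) = -2.0932
θ = b + logit/(a) = 1.93 + (-2.0932)/0.6000 = -1.5587

-1.56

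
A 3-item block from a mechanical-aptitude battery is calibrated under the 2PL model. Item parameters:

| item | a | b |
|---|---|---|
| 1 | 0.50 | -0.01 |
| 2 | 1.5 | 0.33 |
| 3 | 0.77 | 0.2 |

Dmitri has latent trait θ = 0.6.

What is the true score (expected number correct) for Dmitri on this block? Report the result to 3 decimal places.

1.752

P(θ) = 1 / (1 + exp(−a(θ − b)))
P_1 = 1/(1+e^{-0.3050}) = 0.5757
P_2 = 1/(1+e^{-0.4050}) = 0.5999
P_3 = 1/(1+e^{-0.3080}) = 0.5764
E[score] = 0.5757 + 0.5999 + 0.5764 = 1.7519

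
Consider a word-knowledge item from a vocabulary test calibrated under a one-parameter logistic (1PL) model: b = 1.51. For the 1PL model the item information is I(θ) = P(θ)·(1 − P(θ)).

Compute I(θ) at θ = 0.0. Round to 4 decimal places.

0.1482

P = 1/(1+e^{1.5100}) = 0.1809
P(1−P) = 0.1809 × 0.8191 = 0.1482
I = P(1−P) = 0.14820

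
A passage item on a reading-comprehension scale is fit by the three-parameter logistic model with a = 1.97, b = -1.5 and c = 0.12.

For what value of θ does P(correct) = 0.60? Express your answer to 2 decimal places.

P(θ) = c + (1 − c) · 1 / (1 + exp(−a(θ − b)))
Remove guessing floor: (0.60 − 0.12)/(1 − 0.12) = 0.5455
logit = ln(0.5455/0.4545) = 0.1823
θ = b + logit/(a) = -1.5 + 0.1823/1.9700 = -1.4075

-1.41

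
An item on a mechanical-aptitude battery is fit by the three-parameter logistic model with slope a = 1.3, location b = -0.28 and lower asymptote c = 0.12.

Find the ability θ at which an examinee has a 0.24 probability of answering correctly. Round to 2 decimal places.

P(θ) = c + (1 − c) · 1 / (1 + exp(−a(θ − b)))
Remove guessing floor: (0.24 − 0.12)/(1 − 0.12) = 0.1364
logit = ln(0.1364/0.8636) = -1.8458
θ = b + logit/(a) = -0.28 + (-1.8458)/1.3000 = -1.6999

-1.70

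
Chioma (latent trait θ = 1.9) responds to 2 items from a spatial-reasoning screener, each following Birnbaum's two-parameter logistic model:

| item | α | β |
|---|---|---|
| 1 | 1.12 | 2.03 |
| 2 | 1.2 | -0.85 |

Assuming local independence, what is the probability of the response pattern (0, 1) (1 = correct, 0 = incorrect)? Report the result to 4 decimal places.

P(θ) = 1 / (1 + exp(−α(θ − β)))
P_1 = 1/(1+e^{0.1456}) = 0.4637
P_2 = 1/(1+e^{-3.3000}) = 0.9644
L = (1−P_1) × P_2 = 0.5363 × 0.9644 = 0.51726

0.5173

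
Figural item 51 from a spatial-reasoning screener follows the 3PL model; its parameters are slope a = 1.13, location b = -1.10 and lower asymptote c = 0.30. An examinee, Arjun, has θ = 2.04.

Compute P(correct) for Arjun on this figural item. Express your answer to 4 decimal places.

P(θ) = c + (1 − c) · 1 / (1 + exp(−a(θ − b)))
Exponent: 1.13 × (2.04 − (-1.10)) = 3.5482
1/(1 + e^{-3.5482}) = 0.9720
P = 0.30 + 0.70 × 0.9720 = 0.9804

0.9804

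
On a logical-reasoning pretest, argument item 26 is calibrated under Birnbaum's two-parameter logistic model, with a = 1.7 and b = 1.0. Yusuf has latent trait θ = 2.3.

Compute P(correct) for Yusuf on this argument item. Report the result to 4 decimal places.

P(θ) = 1 / (1 + exp(−a(θ − b)))
Exponent: 1.7 × (2.3 − 1.0) = 2.2100
1/(1 + e^{-2.2100}) = 0.9011

0.9011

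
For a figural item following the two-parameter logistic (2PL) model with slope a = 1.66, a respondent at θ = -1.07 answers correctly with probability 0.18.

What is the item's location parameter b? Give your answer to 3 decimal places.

P(θ) = 1 / (1 + exp(−a(θ − b)))
logit(0.18) = ln(0.18/0.82) = -1.5163
b = θ − logit/(a) = -1.07 − (-1.5163)/1.6600 = -0.1565

-0.157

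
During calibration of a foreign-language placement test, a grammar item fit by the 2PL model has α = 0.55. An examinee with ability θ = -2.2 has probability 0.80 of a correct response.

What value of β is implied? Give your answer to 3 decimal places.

-4.721

P(θ) = 1 / (1 + exp(−α(θ − β)))
logit(0.80) = ln(0.80/0.20) = 1.3863
β = θ − logit/(α) = -2.2 − 1.3863/0.5500 = -4.7205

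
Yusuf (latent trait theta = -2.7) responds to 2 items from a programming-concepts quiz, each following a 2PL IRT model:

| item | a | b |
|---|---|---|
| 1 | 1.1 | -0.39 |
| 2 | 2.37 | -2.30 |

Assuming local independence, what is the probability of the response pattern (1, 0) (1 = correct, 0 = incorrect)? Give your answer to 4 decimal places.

0.0526

P(theta) = 1 / (1 + exp(−a(theta − b)))
P_1 = 1/(1+e^{2.5410}) = 0.0730
P_2 = 1/(1+e^{0.9480}) = 0.2793
L = P_1 × (1−P_2) = 0.0730 × 0.7207 = 0.05264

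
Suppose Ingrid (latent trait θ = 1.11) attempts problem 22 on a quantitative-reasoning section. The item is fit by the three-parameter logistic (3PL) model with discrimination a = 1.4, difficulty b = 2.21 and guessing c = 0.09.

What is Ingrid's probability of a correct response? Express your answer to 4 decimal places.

0.2506

P(θ) = c + (1 − c) · 1 / (1 + exp(−a(θ − b)))
Exponent: 1.4 × (1.11 − 2.21) = -1.5400
1/(1 + e^{1.5400}) = 0.1765
P = 0.09 + 0.91 × 0.1765 = 0.2506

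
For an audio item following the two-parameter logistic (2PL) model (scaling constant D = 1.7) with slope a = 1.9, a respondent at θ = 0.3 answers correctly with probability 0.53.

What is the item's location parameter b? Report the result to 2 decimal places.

0.26

P(θ) = 1 / (1 + exp(−D·a(θ − b)))
logit(0.53) = ln(0.53/0.47) = 0.1201
b = θ − logit/(1.7·a) = 0.3 − 0.1201/3.2300 = 0.2628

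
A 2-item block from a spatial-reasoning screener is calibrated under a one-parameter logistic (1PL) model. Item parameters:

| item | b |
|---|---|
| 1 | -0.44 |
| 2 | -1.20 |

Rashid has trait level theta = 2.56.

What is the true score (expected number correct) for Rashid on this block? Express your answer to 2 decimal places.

P(theta) = 1 / (1 + exp(−(theta − b)))
P_1 = 1/(1+e^{-3.0000}) = 0.9526
P_2 = 1/(1+e^{-3.7600}) = 0.9772
E[score] = 0.9526 + 0.9772 = 1.9298

1.93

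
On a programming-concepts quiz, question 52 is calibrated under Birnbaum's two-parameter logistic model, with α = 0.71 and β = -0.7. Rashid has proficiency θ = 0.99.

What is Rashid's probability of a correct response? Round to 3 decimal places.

0.769

P(θ) = 1 / (1 + exp(−α(θ − β)))
Exponent: 0.71 × (0.99 − (-0.7)) = 1.1999
1/(1 + e^{-1.1999}) = 0.7685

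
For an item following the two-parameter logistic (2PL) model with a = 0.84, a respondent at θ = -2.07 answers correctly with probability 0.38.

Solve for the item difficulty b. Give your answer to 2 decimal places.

P(θ) = 1 / (1 + exp(−a(θ − b)))
logit(0.38) = ln(0.38/0.62) = -0.4895
b = θ − logit/(a) = -2.07 − (-0.4895)/0.8400 = -1.4872

-1.49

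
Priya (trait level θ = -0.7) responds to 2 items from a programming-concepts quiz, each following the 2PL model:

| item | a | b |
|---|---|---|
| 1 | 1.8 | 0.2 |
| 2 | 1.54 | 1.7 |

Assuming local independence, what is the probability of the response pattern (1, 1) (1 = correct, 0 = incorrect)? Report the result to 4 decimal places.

P(θ) = 1 / (1 + exp(−a(θ − b)))
P_1 = 1/(1+e^{1.6200}) = 0.1652
P_2 = 1/(1+e^{3.6960}) = 0.0242
L = P_1 × P_2 = 0.1652 × 0.0242 = 0.00400

0.0040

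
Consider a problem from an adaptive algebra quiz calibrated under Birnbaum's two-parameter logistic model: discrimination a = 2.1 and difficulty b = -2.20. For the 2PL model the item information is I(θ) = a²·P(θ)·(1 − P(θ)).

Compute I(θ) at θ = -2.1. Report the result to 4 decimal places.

1.0904

P = 1/(1+e^{-0.2100}) = 0.5523
P(1−P) = 0.5523 × 0.4477 = 0.2473
I = a² × P(1−P) = 2.1² × 0.2473 = 1.09043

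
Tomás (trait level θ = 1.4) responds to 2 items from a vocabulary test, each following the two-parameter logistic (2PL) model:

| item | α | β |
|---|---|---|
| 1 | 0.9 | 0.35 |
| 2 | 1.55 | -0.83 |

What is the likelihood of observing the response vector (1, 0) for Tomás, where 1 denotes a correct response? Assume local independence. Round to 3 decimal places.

0.022

P(θ) = 1 / (1 + exp(−α(θ − β)))
P_1 = 1/(1+e^{-0.9450}) = 0.7201
P_2 = 1/(1+e^{-3.4565}) = 0.9694
L = P_1 × (1−P_2) = 0.7201 × 0.0306 = 0.02202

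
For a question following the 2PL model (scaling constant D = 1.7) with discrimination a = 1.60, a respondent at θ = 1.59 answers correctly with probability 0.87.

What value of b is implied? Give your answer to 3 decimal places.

P(θ) = 1 / (1 + exp(−D·a(θ − b)))
logit(0.87) = ln(0.87/0.13) = 1.9010
b = θ − logit/(1.7·a) = 1.59 − 1.9010/2.7200 = 0.8911

0.891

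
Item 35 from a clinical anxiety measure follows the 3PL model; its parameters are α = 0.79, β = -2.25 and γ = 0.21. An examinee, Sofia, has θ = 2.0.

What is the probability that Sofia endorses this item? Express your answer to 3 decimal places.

P(θ) = γ + (1 − γ) · 1 / (1 + exp(−α(θ − β)))
Exponent: 0.79 × (2.0 − (-2.25)) = 3.3575
1/(1 + e^{-3.3575}) = 0.9663
P = 0.21 + 0.79 × 0.9663 = 0.9734

0.973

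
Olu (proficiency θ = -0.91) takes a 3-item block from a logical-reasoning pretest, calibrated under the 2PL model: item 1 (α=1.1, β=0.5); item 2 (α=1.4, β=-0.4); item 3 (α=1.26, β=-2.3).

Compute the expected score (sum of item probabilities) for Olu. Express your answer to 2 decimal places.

1.36

P(θ) = 1 / (1 + exp(−α(θ − β)))
P_1 = 1/(1+e^{1.5510}) = 0.1749
P_2 = 1/(1+e^{0.7140}) = 0.3287
P_3 = 1/(1+e^{-1.7514}) = 0.8521
E[score] = 0.1749 + 0.3287 + 0.8521 = 1.3558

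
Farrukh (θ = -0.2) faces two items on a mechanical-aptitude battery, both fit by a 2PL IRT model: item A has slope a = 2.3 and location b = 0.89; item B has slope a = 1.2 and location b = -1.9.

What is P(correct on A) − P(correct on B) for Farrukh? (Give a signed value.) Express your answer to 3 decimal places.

P(θ) = 1 / (1 + exp(−a(θ − b)))
P_A = 0.0754
P_B = 0.8849
P_A − P_B = -0.8096

-0.810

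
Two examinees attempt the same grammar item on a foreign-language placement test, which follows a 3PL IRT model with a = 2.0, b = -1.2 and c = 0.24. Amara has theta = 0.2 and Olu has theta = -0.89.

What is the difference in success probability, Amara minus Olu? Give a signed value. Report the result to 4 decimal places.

P(theta) = c + (1 − c) · 1 / (1 + exp(−a(theta − b)))
P(Amara) = 0.9564  [exponent 2.8000]
P(Olu) = 0.7342  [exponent 0.6200]
Difference = 0.9564 − 0.7342 = 0.2223

0.2223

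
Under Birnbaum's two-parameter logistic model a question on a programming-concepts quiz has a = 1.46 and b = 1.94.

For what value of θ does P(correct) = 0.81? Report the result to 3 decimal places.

P(θ) = 1 / (1 + exp(−a(θ − b)))
logit = ln(0.8100/0.1900) = 1.4500
θ = b + logit/(a) = 1.94 + 1.4500/1.4600 = 2.9332

2.933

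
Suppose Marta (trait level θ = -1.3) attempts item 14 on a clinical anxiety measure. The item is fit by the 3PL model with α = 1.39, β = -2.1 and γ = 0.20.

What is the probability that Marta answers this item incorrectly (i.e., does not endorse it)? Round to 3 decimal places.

0.198

P(θ) = γ + (1 − γ) · 1 / (1 + exp(−α(θ − β)))
Exponent: 1.39 × (-1.3 − (-2.1)) = 1.1120
1/(1 + e^{-1.1120}) = 0.7525
P = 0.20 + 0.80 × 0.7525 = 0.8020
P(incorrect) = 1 − 0.8020 = 0.1980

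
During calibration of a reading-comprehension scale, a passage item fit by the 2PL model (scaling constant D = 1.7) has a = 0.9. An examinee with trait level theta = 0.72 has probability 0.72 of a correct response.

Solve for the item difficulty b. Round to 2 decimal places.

P(theta) = 1 / (1 + exp(−D·a(theta − b)))
logit(0.72) = ln(0.72/0.28) = 0.9445
b = theta − logit/(1.7·a) = 0.72 − 0.9445/1.5300 = 0.1027

0.10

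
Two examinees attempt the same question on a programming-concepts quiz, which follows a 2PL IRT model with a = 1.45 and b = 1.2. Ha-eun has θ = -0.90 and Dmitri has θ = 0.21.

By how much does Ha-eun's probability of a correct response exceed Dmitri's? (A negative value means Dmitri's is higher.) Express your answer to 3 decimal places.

-0.147

P(θ) = 1 / (1 + exp(−a(θ − b)))
P(Ha-eun) = 0.0454  [exponent -3.0450]
P(Dmitri) = 0.1922  [exponent -1.4355]
Difference = 0.0454 − 0.1922 = -0.1468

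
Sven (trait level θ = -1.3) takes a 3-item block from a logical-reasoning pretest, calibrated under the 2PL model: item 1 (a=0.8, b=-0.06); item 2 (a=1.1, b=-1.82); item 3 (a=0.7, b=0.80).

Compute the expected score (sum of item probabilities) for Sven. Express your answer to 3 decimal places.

P(θ) = 1 / (1 + exp(−a(θ − b)))
P_1 = 1/(1+e^{0.9920}) = 0.2705
P_2 = 1/(1+e^{-0.5720}) = 0.6392
P_3 = 1/(1+e^{1.4700}) = 0.1869
E[score] = 0.2705 + 0.6392 + 0.1869 = 1.0967

1.097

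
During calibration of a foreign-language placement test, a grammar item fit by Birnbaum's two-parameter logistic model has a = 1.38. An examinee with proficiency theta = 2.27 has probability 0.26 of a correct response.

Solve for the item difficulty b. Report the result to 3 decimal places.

P(theta) = 1 / (1 + exp(−a(theta − b)))
logit(0.26) = ln(0.26/0.74) = -1.0460
b = theta − logit/(a) = 2.27 − (-1.0460)/1.3800 = 3.0279

3.028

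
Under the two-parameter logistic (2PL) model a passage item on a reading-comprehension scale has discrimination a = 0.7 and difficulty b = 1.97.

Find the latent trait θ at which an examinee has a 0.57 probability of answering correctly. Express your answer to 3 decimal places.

P(θ) = 1 / (1 + exp(−a(θ − b)))
logit = ln(0.5700/0.4300) = 0.2819
θ = b + logit/(a) = 1.97 + 0.2819/0.7000 = 2.3726

2.373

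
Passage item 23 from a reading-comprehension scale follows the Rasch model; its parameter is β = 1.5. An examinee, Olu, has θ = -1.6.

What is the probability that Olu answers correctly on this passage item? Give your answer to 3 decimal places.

0.043

P(θ) = 1 / (1 + exp(−(θ − β)))
Exponent: (-1.6 − 1.5) = -3.1000
1/(1 + e^{3.1000}) = 0.0431
P = 0.0431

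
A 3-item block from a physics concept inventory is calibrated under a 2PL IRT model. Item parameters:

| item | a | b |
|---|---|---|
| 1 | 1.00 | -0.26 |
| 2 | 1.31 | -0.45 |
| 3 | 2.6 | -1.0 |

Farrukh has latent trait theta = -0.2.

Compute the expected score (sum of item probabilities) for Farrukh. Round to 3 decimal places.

P(theta) = 1 / (1 + exp(−a(theta − b)))
P_1 = 1/(1+e^{-0.0600}) = 0.5150
P_2 = 1/(1+e^{-0.3275}) = 0.5812
P_3 = 1/(1+e^{-2.0800}) = 0.8889
E[score] = 0.5150 + 0.5812 + 0.8889 = 1.9851

1.985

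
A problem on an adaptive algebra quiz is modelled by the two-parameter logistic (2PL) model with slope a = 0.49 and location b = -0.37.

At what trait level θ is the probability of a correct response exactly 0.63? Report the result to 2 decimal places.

0.72

P(θ) = 1 / (1 + exp(−a(θ − b)))
logit = ln(0.6300/0.3700) = 0.5322
θ = b + logit/(a) = -0.37 + 0.5322/0.4900 = 0.7162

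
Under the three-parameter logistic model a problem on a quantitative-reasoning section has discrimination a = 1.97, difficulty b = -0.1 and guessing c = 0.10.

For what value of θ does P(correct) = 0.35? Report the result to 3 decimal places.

-0.585

P(θ) = c + (1 − c) · 1 / (1 + exp(−a(θ − b)))
Remove guessing floor: (0.35 − 0.10)/(1 − 0.10) = 0.2778
logit = ln(0.2778/0.7222) = -0.9555
θ = b + logit/(a) = -0.1 + (-0.9555)/1.9700 = -0.5850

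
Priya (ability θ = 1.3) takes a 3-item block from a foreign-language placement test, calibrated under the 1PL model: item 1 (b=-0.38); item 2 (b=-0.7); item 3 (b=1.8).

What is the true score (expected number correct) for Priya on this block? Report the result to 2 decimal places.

2.10

P(θ) = 1 / (1 + exp(−(θ − b)))
P_1 = 1/(1+e^{-1.6800}) = 0.8429
P_2 = 1/(1+e^{-2.0000}) = 0.8808
P_3 = 1/(1+e^{0.5000}) = 0.3775
E[score] = 0.8429 + 0.8808 + 0.3775 = 2.1012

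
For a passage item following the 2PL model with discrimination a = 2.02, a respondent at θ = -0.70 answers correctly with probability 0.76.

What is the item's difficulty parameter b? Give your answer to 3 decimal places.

P(θ) = 1 / (1 + exp(−a(θ − b)))
logit(0.76) = ln(0.76/0.24) = 1.1527
b = θ − logit/(a) = -0.70 − 1.1527/2.0200 = -1.2706

-1.271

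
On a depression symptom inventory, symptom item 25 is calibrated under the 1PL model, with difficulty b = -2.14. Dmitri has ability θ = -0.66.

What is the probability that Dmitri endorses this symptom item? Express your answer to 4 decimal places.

0.8146

P(θ) = 1 / (1 + exp(−(θ − b)))
Exponent: (-0.66 − (-2.14)) = 1.4800
1/(1 + e^{-1.4800}) = 0.8146
P = 0.8146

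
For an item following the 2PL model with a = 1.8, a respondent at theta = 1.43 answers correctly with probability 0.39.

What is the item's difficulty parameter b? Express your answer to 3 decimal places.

1.679

P(theta) = 1 / (1 + exp(−a(theta − b)))
logit(0.39) = ln(0.39/0.61) = -0.4473
b = theta − logit/(a) = 1.43 − (-0.4473)/1.8000 = 1.6785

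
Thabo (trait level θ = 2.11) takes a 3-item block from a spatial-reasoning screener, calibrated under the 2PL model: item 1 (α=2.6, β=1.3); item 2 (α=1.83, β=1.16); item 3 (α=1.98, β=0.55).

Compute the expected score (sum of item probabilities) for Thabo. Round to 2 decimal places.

P(θ) = 1 / (1 + exp(−α(θ − β)))
P_1 = 1/(1+e^{-2.1060}) = 0.8915
P_2 = 1/(1+e^{-1.7385}) = 0.8505
P_3 = 1/(1+e^{-3.0888}) = 0.9564
E[score] = 0.8915 + 0.8505 + 0.9564 = 2.6984

2.70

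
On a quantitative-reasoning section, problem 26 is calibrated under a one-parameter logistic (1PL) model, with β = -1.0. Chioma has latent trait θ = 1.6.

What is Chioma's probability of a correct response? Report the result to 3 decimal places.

0.931

P(θ) = 1 / (1 + exp(−(θ − β)))
Exponent: (1.6 − (-1.0)) = 2.6000
1/(1 + e^{-2.6000}) = 0.9309
P = 0.9309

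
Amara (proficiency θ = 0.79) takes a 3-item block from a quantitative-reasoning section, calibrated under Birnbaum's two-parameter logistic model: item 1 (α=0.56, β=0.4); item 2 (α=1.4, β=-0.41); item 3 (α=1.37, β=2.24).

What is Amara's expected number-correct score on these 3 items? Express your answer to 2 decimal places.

P(θ) = 1 / (1 + exp(−α(θ − β)))
P_1 = 1/(1+e^{-0.2184}) = 0.5544
P_2 = 1/(1+e^{-1.6800}) = 0.8429
P_3 = 1/(1+e^{1.9865}) = 0.1206
E[score] = 0.5544 + 0.8429 + 0.1206 = 1.5179

1.52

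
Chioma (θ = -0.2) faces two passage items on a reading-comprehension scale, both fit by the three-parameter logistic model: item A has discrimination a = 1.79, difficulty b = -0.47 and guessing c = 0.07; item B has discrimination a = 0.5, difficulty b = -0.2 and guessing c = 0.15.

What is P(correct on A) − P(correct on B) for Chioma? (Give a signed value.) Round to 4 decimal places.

0.0702

P(θ) = c + (1 − c) · 1 / (1 + exp(−a(θ − b)))
P_A = 0.6452
P_B = 0.5750
P_A − P_B = 0.0702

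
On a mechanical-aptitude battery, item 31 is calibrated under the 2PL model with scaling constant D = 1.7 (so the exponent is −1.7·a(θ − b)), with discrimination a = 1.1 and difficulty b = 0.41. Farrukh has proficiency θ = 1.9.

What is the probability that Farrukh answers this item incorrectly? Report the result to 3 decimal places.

0.058

P(θ) = 1 / (1 + exp(−D·a(θ − b)))
Exponent: 1.7 × 1.1 × (1.9 − 0.41) = 2.7863
1/(1 + e^{-2.7863}) = 0.9419
P = 0.9419
P(incorrect) = 1 − 0.9419 = 0.0581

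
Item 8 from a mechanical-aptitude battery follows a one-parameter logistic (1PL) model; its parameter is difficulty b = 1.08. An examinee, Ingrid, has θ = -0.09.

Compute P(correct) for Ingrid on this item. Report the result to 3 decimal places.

P(θ) = 1 / (1 + exp(−(θ − b)))
Exponent: (-0.09 − 1.08) = -1.1700
1/(1 + e^{1.1700}) = 0.2369
P = 0.2369

0.237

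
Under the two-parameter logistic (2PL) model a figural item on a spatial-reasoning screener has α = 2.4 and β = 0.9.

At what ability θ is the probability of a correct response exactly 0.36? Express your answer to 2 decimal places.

P(θ) = 1 / (1 + exp(−α(θ − β)))
logit = ln(0.3600/0.6400) = -0.5754
θ = β + logit/(α) = 0.9 + (-0.5754)/2.4000 = 0.6603

0.66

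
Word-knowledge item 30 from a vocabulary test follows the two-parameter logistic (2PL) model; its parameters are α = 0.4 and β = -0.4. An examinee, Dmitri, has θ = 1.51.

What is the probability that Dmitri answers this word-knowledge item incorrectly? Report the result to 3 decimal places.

P(θ) = 1 / (1 + exp(−α(θ − β)))
Exponent: 0.4 × (1.51 − (-0.4)) = 0.7640
1/(1 + e^{-0.7640}) = 0.6822
P(incorrect) = 1 − 0.6822 = 0.3178

0.318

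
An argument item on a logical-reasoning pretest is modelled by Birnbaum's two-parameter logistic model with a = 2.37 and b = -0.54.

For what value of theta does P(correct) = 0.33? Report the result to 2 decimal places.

-0.84

P(theta) = 1 / (1 + exp(−a(theta − b)))
logit = ln(0.3300/0.6700) = -0.7082
theta = b + logit/(a) = -0.54 + (-0.7082)/2.3700 = -0.8388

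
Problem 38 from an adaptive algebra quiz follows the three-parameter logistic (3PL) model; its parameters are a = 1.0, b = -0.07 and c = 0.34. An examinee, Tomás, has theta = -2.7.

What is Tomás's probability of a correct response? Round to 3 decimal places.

P(theta) = c + (1 − c) · 1 / (1 + exp(−a(theta − b)))
Exponent: 1.0 × (-2.7 − (-0.07)) = -2.6300
1/(1 + e^{2.6300}) = 0.0672
P = 0.34 + 0.66 × 0.0672 = 0.3844

0.384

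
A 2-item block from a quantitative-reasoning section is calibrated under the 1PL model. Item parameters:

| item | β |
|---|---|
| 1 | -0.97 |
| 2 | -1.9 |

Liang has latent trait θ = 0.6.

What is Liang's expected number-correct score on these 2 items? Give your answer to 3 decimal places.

P(θ) = 1 / (1 + exp(−(θ − β)))
P_1 = 1/(1+e^{-1.5700}) = 0.8278
P_2 = 1/(1+e^{-2.5000}) = 0.9241
E[score] = 0.8278 + 0.9241 = 1.7519

1.752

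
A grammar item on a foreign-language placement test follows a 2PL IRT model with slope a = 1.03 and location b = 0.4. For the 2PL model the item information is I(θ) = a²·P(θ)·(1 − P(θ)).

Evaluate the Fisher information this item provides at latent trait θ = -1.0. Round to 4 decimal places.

P = 1/(1+e^{1.4420}) = 0.1912
P(1−P) = 0.1912 × 0.8088 = 0.1547
I = a² × P(1−P) = 1.03² × 0.1547 = 0.16408

0.1641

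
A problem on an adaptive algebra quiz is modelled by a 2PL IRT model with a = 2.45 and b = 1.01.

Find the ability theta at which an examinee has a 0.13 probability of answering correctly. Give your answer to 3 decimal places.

0.234

P(theta) = 1 / (1 + exp(−a(theta − b)))
logit = ln(0.1300/0.8700) = -1.9010
theta = b + logit/(a) = 1.01 + (-1.9010)/2.4500 = 0.2341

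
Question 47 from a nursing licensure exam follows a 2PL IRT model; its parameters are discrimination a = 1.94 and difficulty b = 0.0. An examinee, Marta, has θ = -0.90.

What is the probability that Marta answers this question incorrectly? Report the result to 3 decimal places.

0.851

P(θ) = 1 / (1 + exp(−a(θ − b)))
Exponent: 1.94 × (-0.90 − 0.0) = -1.7460
1/(1 + e^{1.7460}) = 0.1486
P(incorrect) = 1 − 0.1486 = 0.8514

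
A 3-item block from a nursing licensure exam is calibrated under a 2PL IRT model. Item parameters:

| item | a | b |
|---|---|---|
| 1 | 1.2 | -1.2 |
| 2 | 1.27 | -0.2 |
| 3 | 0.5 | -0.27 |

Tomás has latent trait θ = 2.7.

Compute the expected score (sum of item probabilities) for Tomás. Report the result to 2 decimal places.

P(θ) = 1 / (1 + exp(−a(θ − b)))
P_1 = 1/(1+e^{-4.6800}) = 0.9908
P_2 = 1/(1+e^{-3.6830}) = 0.9755
P_3 = 1/(1+e^{-1.4850}) = 0.8153
E[score] = 0.9908 + 0.9755 + 0.8153 = 2.7816

2.78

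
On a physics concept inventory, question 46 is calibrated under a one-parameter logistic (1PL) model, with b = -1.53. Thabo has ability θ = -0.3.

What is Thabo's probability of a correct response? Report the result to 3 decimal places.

P(θ) = 1 / (1 + exp(−(θ − b)))
Exponent: (-0.3 − (-1.53)) = 1.2300
1/(1 + e^{-1.2300}) = 0.7738
P = 0.7738

0.774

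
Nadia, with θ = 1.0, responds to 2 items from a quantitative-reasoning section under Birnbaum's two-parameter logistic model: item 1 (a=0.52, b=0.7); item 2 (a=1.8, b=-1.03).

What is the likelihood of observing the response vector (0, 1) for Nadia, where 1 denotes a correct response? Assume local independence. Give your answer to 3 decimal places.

P(θ) = 1 / (1 + exp(−a(θ − b)))
P_1 = 1/(1+e^{-0.1560}) = 0.5389
P_2 = 1/(1+e^{-3.6540}) = 0.9748
L = (1−P_1) × P_2 = 0.4611 × 0.9748 = 0.44944

0.449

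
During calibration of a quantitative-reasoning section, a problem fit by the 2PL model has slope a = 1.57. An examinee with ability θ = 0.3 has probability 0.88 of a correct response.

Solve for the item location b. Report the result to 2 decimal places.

P(θ) = 1 / (1 + exp(−a(θ − b)))
logit(0.88) = ln(0.88/0.12) = 1.9924
b = θ − logit/(a) = 0.3 − 1.9924/1.5700 = -0.9691

-0.97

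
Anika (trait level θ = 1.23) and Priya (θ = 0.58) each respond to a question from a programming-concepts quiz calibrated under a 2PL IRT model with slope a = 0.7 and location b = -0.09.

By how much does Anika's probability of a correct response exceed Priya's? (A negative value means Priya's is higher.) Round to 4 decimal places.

P(θ) = 1 / (1 + exp(−a(θ − b)))
P(Anika) = 0.7159  [exponent 0.9240]
P(Priya) = 0.6151  [exponent 0.4690]
Difference = 0.7159 − 0.6151 = 0.1007

0.1007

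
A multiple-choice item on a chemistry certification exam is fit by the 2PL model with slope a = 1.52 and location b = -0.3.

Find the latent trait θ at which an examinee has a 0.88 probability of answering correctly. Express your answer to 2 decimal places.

P(θ) = 1 / (1 + exp(−a(θ − b)))
logit = ln(0.8800/0.1200) = 1.9924
θ = b + logit/(a) = -0.3 + 1.9924/1.5200 = 1.0108

1.01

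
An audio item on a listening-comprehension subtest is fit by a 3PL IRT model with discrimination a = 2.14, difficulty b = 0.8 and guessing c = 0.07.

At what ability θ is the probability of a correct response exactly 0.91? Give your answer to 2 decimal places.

P(θ) = c + (1 − c) · 1 / (1 + exp(−a(θ − b)))
Remove guessing floor: (0.91 − 0.07)/(1 − 0.07) = 0.9032
logit = ln(0.9032/0.0968) = 2.2336
θ = b + logit/(a) = 0.8 + 2.2336/2.1400 = 1.8437

1.84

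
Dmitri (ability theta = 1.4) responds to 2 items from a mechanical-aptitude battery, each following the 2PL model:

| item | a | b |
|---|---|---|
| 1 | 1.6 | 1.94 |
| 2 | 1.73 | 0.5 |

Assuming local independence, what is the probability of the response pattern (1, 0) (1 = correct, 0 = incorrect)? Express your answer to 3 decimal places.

P(theta) = 1 / (1 + exp(−a(theta − b)))
P_1 = 1/(1+e^{0.8640}) = 0.2965
P_2 = 1/(1+e^{-1.5570}) = 0.8259
L = P_1 × (1−P_2) = 0.2965 × 0.1741 = 0.05161

0.052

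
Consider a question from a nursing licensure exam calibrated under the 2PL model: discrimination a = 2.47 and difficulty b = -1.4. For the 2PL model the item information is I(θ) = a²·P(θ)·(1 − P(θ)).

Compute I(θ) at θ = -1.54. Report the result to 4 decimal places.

P = 1/(1+e^{0.3458}) = 0.4144
P(1−P) = 0.4144 × 0.5856 = 0.2427
I = a² × P(1−P) = 2.47² × 0.2427 = 1.48052

1.4805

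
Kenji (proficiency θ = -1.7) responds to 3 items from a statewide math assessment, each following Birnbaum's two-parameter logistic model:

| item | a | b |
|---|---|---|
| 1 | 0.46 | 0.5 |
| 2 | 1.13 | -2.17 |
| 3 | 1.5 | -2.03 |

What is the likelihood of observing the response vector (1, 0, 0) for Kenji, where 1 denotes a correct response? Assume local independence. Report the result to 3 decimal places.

0.037

P(θ) = 1 / (1 + exp(−a(θ − b)))
P_1 = 1/(1+e^{1.0120}) = 0.2666
P_2 = 1/(1+e^{-0.5311}) = 0.6297
P_3 = 1/(1+e^{-0.4950}) = 0.6213
L = P_1 × (1−P_2) × (1−P_3) = 0.2666 × 0.3703 × 0.3787 = 0.03738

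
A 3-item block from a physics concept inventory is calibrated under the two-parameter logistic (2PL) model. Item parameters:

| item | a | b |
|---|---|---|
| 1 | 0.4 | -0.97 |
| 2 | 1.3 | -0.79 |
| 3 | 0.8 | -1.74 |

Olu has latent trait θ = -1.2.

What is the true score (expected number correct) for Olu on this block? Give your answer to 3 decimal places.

1.453

P(θ) = 1 / (1 + exp(−a(θ − b)))
P_1 = 1/(1+e^{0.0920}) = 0.4770
P_2 = 1/(1+e^{0.5330}) = 0.3698
P_3 = 1/(1+e^{-0.4320}) = 0.6064
E[score] = 0.4770 + 0.3698 + 0.6064 = 1.4532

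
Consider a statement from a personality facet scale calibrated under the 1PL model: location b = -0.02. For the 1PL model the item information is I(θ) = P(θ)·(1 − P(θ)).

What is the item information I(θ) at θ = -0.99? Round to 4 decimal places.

0.1993

P = 1/(1+e^{0.9700}) = 0.2749
P(1−P) = 0.2749 × 0.7251 = 0.1993
I = P(1−P) = 0.19932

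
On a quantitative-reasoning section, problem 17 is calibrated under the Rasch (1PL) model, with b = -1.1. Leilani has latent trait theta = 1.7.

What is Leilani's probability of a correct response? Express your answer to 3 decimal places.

P(theta) = 1 / (1 + exp(−(theta − b)))
Exponent: (1.7 − (-1.1)) = 2.8000
1/(1 + e^{-2.8000}) = 0.9427
P = 0.9427

0.943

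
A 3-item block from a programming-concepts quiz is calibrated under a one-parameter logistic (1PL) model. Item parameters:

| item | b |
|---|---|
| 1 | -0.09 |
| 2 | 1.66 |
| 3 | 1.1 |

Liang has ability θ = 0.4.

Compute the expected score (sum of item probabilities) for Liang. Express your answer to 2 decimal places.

P(θ) = 1 / (1 + exp(−(θ − b)))
P_1 = 1/(1+e^{-0.4900}) = 0.6201
P_2 = 1/(1+e^{1.2600}) = 0.2210
P_3 = 1/(1+e^{0.7000}) = 0.3318
E[score] = 0.6201 + 0.2210 + 0.3318 = 1.1729

1.17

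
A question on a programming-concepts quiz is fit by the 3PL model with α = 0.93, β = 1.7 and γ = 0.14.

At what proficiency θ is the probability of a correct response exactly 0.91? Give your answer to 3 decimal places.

4.008

P(θ) = γ + (1 − γ) · 1 / (1 + exp(−α(θ − β)))
Remove guessing floor: (0.91 − 0.14)/(1 − 0.14) = 0.8953
logit = ln(0.8953/0.1047) = 2.1466
θ = β + logit/(α) = 1.7 + 2.1466/0.9300 = 4.0082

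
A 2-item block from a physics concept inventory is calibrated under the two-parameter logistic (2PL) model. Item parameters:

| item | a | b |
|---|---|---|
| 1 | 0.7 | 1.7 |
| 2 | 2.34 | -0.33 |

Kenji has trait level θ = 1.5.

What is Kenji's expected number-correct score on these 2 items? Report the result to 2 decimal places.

P(θ) = 1 / (1 + exp(−a(θ − b)))
P_1 = 1/(1+e^{0.1400}) = 0.4651
P_2 = 1/(1+e^{-4.2822}) = 0.9864
E[score] = 0.4651 + 0.9864 = 1.4514

1.45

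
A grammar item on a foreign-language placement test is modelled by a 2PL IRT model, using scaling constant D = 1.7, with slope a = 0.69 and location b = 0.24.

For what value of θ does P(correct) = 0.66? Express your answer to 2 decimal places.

P(θ) = 1 / (1 + exp(−D·a(θ − b)))
logit = ln(0.6600/0.3400) = 0.6633
θ = b + logit/(1.7·a) = 0.24 + 0.6633/1.1730 = 0.8055

0.81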